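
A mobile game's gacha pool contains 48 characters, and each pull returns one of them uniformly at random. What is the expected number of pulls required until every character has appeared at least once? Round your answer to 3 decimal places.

214.022

The wait to go from k to k+1 distinct characters is geometric with mean 48/(48-k).
E[T] = 48/48 + 48/47 + 48/46 + ... + 48/2 + 48/1 = 48·H_{48}.
H_{48} = 4.4588, so E[T] = 214.0223.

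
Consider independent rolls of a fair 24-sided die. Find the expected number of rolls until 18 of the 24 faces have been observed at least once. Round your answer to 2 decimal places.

31.82

Going from k to k+1 distinct takes a geometric number of rolls with mean 24/(24-k).
Sum over k = 0,...,17: E = 24/24 + 24/23 + 24/22 + ... + 24/8 + 24/7 = 31.823.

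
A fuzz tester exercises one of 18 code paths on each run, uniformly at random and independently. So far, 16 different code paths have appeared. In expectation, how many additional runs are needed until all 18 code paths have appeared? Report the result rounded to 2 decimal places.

27.00

From k distinct to k+1 distinct takes on average 18/(18-k) runs.
Sum over k = 16,...,17: E = 18/2 + 18/1 = 27.000.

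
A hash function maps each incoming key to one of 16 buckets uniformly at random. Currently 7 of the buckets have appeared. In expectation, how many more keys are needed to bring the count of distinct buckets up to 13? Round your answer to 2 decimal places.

The wait to go from k to k+1 distinct buckets is geometric with mean 16/(16-k).
Sum over k = 7,...,12: E = 16/9 + 16/8 + 16/7 + 16/6 + 16/5 + 16/4 = 15.930.

15.93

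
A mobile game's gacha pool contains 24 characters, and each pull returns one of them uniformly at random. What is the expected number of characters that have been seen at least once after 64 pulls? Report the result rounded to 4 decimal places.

For each character, P(seen in 64 pulls) = 1 - (23/24)^64 = 0.93438.
By linearity of expectation, E[distinct seen] = 24·(1 - (23/24)^64) = 22.42503.

22.4250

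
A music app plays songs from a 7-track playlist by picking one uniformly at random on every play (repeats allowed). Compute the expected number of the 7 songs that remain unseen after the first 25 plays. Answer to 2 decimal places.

For each song, P(unseen after 25) = (6/7)^25 = 0.021.
By linearity of expectation, E[unseen] = 7·(6/7)^25 = 0.148.

0.15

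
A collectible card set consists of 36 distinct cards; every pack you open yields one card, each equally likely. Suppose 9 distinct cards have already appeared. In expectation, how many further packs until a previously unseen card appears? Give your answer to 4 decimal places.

Each pack yields a new card with probability (36-9)/36 = 27/36, so the wait is geometric with mean 36/27.
E = 36/27 = 1.33333.

1.3333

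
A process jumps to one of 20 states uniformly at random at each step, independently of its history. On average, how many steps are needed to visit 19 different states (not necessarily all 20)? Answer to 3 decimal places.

Going from k to k+1 distinct takes a geometric number of steps with mean 20/(20-k).
Sum over k = 0,...,18: E = 20/20 + 20/19 + 20/18 + ... + 20/3 + 20/2 = 51.9548.

51.955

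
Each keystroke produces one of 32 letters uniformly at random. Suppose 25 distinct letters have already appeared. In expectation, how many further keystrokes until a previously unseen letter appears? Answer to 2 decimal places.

4.57

Each keystroke yields a new letter with probability (32-25)/32 = 7/32, so the wait is geometric with mean 32/7.
E = 32/7 = 4.571.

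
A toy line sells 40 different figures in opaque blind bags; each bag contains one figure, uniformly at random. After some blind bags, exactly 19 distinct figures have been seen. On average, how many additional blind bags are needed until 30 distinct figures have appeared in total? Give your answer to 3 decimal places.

28.656

With k distinct figures already seen, the next new one takes an expected 40/(40-k) blind bags.
Sum over k = 19,...,29: E = 40/21 + 40/20 + 40/19 + ... + 40/12 + 40/11 = 28.6556.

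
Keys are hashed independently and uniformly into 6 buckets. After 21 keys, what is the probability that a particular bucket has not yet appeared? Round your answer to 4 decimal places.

0.0217

Each key misses the fixed bucket with probability (6-1)/6 = 5/6, independently.
P(still missing after 21) = (5/6)^21 = 0.02174.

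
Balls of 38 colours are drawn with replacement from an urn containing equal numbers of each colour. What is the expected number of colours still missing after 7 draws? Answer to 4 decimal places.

31.5290

For each colour, P(unseen after 7) = (37/38)^7 = 0.82971.
By linearity of expectation, E[unseen] = 38·(37/38)^7 = 31.52902.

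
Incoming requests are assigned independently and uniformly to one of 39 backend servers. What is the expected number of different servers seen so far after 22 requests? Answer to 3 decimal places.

For each server, P(seen in 22 requests) = 1 - (38/39)^22 = 0.4353.
By linearity of expectation, E[distinct seen] = 39·(1 - (38/39)^22) = 16.9767.

16.977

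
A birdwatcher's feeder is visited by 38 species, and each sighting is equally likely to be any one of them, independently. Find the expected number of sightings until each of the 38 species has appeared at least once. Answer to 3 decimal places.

160.660

The wait to go from k to k+1 distinct species is geometric with mean 38/(38-k).
E[T] = 38/38 + 38/37 + 38/36 + ... + 38/2 + 38/1 = 38·H_{38}.
H_{38} = 4.2279, so E[T] = 160.6603.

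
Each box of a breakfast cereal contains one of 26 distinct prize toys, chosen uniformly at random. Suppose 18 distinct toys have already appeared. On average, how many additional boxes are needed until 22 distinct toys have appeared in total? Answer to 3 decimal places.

The wait to go from k to k+1 distinct toys is geometric with mean 26/(26-k).
Sum over k = 18,...,21: E = 26/8 + 26/7 + 26/6 + 26/5 = 16.4976.

16.498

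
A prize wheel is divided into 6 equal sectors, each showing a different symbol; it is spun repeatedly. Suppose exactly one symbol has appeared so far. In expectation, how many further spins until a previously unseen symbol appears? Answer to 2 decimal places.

The number of spins until the next new symbol is geometric with success probability 5/6, so its mean is 6/5.
E = 6/5 = 1.200.

1.20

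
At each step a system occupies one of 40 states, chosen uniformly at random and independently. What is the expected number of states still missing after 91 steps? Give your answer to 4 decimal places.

For each state, P(unseen after 91) = (39/40)^91 = 0.09987.
By linearity of expectation, E[unseen] = 40·(39/40)^91 = 3.99466.

3.9947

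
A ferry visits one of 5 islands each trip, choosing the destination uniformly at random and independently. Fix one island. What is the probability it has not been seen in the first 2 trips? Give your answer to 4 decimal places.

On each trip the fixed island fails to appear with probability 4/5.
P(still missing after 2) = (4/5)^2 = 0.64000.

0.6400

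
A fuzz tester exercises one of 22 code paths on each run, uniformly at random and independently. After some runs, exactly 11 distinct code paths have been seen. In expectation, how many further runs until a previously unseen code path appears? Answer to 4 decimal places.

Each run yields a new code path with probability (22-11)/22 = 11/22, so the wait is geometric with mean 22/11.
E = 22/11 = 2.00000.

2.0000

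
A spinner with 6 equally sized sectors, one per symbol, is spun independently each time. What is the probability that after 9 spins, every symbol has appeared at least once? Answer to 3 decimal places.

Let A_i be the event that symbol i is missing after 9 spins. By inclusion–exclusion on the A_i,
P(all seen) = Σ_{j=0}^{6} (-1)^j C(6,j)((6-j)/6)^9
= 1.0000 - 1.1628 + 0.3902 - 0.0391 + 0.0008 - 0.0000 + 0.0000
= 0.1890.

0.189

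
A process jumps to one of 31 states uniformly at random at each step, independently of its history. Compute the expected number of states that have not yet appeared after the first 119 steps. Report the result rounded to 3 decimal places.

0.626

For each state, P(unseen after 119) = (30/31)^119 = 0.0202.
By linearity of expectation, E[unseen] = 31·(30/31)^119 = 0.6263.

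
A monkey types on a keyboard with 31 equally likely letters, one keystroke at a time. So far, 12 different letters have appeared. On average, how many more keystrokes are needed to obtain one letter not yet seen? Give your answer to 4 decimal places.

The number of keystrokes until the next new letter is geometric with success probability 19/31, so its mean is 31/19.
E = 31/19 = 1.63158.

1.6316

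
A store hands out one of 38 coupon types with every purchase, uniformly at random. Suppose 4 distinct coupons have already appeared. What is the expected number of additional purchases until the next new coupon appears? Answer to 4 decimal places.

Each purchase yields a new coupon with probability (38-4)/38 = 34/38, so the wait is geometric with mean 38/34.
E = 38/34 = 1.11765.

1.1176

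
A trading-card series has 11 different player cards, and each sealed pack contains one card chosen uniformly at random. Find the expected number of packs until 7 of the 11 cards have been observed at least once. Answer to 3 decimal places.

Going from k to k+1 distinct takes a geometric number of packs with mean 11/(11-k).
Sum over k = 0,...,6: E = 11/11 + 11/10 + 11/9 + ... + 11/6 + 11/5 = 10.3020.

10.302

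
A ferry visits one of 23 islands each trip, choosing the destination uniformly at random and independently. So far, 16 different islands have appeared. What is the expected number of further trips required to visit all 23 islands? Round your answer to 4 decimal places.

59.6357

With k distinct islands already seen, the next new one takes an expected 23/(23-k) trips.
Sum over k = 16,...,22: E = 23/7 + 23/6 + 23/5 + ... + 23/2 + 23/1 = 59.63571.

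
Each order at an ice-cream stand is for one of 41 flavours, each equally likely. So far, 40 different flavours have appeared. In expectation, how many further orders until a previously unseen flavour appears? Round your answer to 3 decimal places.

41.000

Each order yields a new flavour with probability (41-40)/41 = 1/41, so the wait is geometric with mean 41/1.
E = 41/1 = 41.0000.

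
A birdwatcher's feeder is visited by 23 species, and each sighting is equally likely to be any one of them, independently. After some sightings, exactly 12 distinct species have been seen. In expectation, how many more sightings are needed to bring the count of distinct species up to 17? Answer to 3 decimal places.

13.107

The wait to go from k to k+1 distinct species is geometric with mean 23/(23-k).
Sum over k = 12,...,16: E = 23/11 + 23/10 + 23/9 + 23/8 + 23/7 = 13.1072.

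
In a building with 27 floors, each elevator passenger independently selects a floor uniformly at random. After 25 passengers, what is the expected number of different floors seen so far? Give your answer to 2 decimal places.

For each floor, P(seen in 25 passengers) = 1 - (26/27)^25 = 0.611.
By linearity of expectation, E[distinct seen] = 27·(1 - (26/27)^25) = 16.490.

16.49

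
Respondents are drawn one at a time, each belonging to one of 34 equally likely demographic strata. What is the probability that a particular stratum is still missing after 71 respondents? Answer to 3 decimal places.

0.120

Each respondent misses the fixed stratum with probability (34-1)/34 = 33/34, independently.
P(still missing after 71) = (33/34)^71 = 0.1201.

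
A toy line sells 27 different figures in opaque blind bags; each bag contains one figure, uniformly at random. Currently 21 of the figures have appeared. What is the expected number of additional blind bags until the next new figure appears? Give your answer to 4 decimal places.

4.5000

Each blind bag yields a new figure with probability (27-21)/27 = 6/27, so the wait is geometric with mean 27/6.
E = 27/6 = 4.50000.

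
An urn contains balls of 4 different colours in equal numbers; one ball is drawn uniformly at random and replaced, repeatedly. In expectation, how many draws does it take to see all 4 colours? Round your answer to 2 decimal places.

Split into phases: going from k distinct to k+1 distinct takes on average 4/(4-k) draws.
E[T] = 4/4 + 4/3 + 4/2 + 4/1 = 4·H_{4}.
H_{4} = 2.083, so E[T] = 8.333.

8.33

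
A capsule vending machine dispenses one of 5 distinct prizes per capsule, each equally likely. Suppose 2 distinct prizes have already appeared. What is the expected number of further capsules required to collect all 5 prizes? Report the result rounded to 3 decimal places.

9.167

With k distinct prizes already seen, the next new one takes an expected 5/(5-k) capsules.
Sum over k = 2,...,4: E = 5/3 + 5/2 + 5/1 = 9.1667.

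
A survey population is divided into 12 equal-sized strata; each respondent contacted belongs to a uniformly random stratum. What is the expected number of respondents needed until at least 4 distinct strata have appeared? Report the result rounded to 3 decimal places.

With k distinct strata already seen, the next new one arrives after an expected 12/(12-k) respondents.
Sum over k = 0,...,3: E = 12/12 + 12/11 + 12/10 + 12/9 = 4.6242.

4.624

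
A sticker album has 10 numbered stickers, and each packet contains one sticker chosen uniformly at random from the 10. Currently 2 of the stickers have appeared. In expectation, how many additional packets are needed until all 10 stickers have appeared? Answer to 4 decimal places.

27.1786

The wait to go from k to k+1 distinct stickers is geometric with mean 10/(10-k).
Sum over k = 2,...,9: E = 10/8 + 10/7 + 10/6 + ... + 10/2 + 10/1 = 27.17857.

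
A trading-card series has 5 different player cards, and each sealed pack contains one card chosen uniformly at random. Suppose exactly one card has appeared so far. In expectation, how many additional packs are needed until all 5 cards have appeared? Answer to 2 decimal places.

10.42

The wait to go from k to k+1 distinct cards is geometric with mean 5/(5-k).
Sum over k = 1,...,4: E = 5/4 + 5/3 + 5/2 + 5/1 = 10.417.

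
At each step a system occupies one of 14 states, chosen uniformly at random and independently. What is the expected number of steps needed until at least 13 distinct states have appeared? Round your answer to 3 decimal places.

31.522

With k distinct states already seen, the next new one arrives after an expected 14/(14-k) steps.
Sum over k = 0,...,12: E = 14/14 + 14/13 + 14/12 + ... + 14/3 + 14/2 = 31.5219.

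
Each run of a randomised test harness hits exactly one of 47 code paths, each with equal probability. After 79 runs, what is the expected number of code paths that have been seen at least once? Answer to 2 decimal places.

38.41

For each code path, P(seen in 79 runs) = 1 - (46/47)^79 = 0.817.
By linearity of expectation, E[distinct seen] = 47·(1 - (46/47)^79) = 38.405.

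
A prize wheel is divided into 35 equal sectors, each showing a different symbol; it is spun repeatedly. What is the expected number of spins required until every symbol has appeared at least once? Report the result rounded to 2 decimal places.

The wait to go from k to k+1 distinct symbols is geometric with mean 35/(35-k).
E[T] = 35/35 + 35/34 + 35/33 + ... + 35/2 + 35/1 = 35·H_{35}.
H_{35} = 4.147, so E[T] = 145.137.

145.14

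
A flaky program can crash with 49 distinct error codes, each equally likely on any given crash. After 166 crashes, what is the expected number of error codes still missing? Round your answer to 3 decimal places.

1.598

For each error code, P(unseen after 166) = (48/49)^166 = 0.0326.
By linearity of expectation, E[unseen] = 49·(48/49)^166 = 1.5984.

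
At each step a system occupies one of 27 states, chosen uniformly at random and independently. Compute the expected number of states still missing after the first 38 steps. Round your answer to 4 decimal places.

6.4347

For each state, P(unseen after 38) = (26/27)^38 = 0.23832.
By linearity of expectation, E[unseen] = 27·(26/27)^38 = 6.43469.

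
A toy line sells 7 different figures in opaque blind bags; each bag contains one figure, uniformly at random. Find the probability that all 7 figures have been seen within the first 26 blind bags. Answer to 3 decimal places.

By inclusion–exclusion over which figures are missing,
P(all seen) = Σ_{j=0}^{7} (-1)^j C(7,j)((7-j)/7)^26
= 1.0000 - 0.1272 + 0.0033 - 0.0000 + 0.0000 - 0.0000 + 0.0000 - 0.0000
= 0.8761.

0.876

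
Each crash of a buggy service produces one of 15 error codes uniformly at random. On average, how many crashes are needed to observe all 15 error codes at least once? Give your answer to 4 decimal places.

49.7734

After k distinct error codes have appeared, the next crash gives a new one with probability (15-k)/15, so the expected wait for the (k+1)-th is 15/(15-k).
E[T] = 15/15 + 15/14 + 15/13 + ... + 15/2 + 15/1 = 15·H_{15}.
H_{15} = 3.31823, so E[T] = 49.77343.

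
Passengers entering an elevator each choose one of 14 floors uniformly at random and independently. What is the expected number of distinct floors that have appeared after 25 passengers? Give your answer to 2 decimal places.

For each floor, P(seen in 25 passengers) = 1 - (13/14)^25 = 0.843.
By linearity of expectation, E[distinct seen] = 14·(1 - (13/14)^25) = 11.805.

11.80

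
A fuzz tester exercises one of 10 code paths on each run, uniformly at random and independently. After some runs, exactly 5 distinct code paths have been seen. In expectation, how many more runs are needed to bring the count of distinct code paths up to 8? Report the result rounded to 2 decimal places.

The wait to go from k to k+1 distinct code paths is geometric with mean 10/(10-k).
Sum over k = 5,...,7: E = 10/5 + 10/4 + 10/3 = 7.833.

7.83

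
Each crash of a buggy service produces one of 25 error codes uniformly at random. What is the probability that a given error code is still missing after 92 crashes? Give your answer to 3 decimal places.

Each crash misses the fixed error code with probability (25-1)/25 = 24/25, independently.
P(still missing after 92) = (24/25)^92 = 0.0234.

0.023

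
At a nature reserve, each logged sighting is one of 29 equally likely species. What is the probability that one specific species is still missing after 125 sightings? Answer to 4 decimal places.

0.0124

Each sighting misses the fixed species with probability (29-1)/29 = 28/29, independently.
P(still missing after 125) = (28/29)^125 = 0.01245.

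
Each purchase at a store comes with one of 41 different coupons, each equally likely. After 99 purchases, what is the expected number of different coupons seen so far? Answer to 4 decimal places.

37.4427

For each coupon, P(seen in 99 purchases) = 1 - (40/41)^99 = 0.91324.
By linearity of expectation, E[distinct seen] = 41·(1 - (40/41)^99) = 37.44269.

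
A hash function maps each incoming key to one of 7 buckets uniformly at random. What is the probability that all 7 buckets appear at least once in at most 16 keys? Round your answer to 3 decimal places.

By inclusion–exclusion over which buckets are missing,
P(all seen) = Σ_{j=0}^{7} (-1)^j C(7,j)((7-j)/7)^16
= 1.0000 - 0.5942 + 0.0964 - 0.0045 + 0.0000 - 0.0000 + 0.0000 - 0.0000
= 0.4977.

0.498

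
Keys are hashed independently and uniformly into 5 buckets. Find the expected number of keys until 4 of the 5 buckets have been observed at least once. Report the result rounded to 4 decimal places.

6.4167

Going from k to k+1 distinct takes a geometric number of keys with mean 5/(5-k).
Sum over k = 0,...,3: E = 5/5 + 5/4 + 5/3 + 5/2 = 6.41667.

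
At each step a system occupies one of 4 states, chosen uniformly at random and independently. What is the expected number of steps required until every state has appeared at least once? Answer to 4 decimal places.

After k distinct states have appeared, the next step gives a new one with probability (4-k)/4, so the expected wait for the (k+1)-th is 4/(4-k).
E[T] = 4/4 + 4/3 + 4/2 + 4/1 = 4·H_{4}.
H_{4} = 2.08333, so E[T] = 8.33333.

8.3333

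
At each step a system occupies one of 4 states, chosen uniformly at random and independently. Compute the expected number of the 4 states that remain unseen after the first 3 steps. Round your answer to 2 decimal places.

For each state, P(unseen after 3) = (3/4)^3 = 0.422.
By linearity of expectation, E[unseen] = 4·(3/4)^3 = 1.688.

1.69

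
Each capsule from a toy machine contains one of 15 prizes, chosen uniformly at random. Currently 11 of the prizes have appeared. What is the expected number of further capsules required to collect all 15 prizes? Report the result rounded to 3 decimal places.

31.250

With k distinct prizes already seen, the next new one takes an expected 15/(15-k) capsules.
Sum over k = 11,...,14: E = 15/4 + 15/3 + 15/2 + 15/1 = 31.2500.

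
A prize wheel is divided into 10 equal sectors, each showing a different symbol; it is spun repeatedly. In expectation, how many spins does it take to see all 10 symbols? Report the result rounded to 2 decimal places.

After k distinct symbols have appeared, the next spin gives a new one with probability (10-k)/10, so the expected wait for the (k+1)-th is 10/(10-k).
E[T] = 10/10 + 10/9 + 10/8 + ... + 10/2 + 10/1 = 10·H_{10}.
H_{10} = 2.929, so E[T] = 29.290.

29.29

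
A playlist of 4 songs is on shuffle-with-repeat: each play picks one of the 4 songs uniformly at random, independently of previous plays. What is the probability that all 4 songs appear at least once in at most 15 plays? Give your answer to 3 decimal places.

By inclusion–exclusion over which songs are missing,
P(all seen) = Σ_{j=0}^{4} (-1)^j C(4,j)((4-j)/4)^15
= 1.0000 - 0.0535 + 0.0002 - 0.0000 + 0.0000
= 0.9467.

0.947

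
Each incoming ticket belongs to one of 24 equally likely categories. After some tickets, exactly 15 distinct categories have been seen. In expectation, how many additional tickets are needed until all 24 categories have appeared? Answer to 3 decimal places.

67.895

The wait to go from k to k+1 distinct categories is geometric with mean 24/(24-k).
Sum over k = 15,...,23: E = 24/9 + 24/8 + 24/7 + ... + 24/2 + 24/1 = 67.8952.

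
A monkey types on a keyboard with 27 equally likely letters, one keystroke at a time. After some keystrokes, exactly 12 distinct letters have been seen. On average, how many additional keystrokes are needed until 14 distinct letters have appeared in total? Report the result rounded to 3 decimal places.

3.729

With k distinct letters already seen, the next new one takes an expected 27/(27-k) keystrokes.
Sum over k = 12,...,13: E = 27/15 + 27/14 = 3.7286.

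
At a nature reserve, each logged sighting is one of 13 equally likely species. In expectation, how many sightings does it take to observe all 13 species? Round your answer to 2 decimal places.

41.34

The wait to go from k to k+1 distinct species is geometric with mean 13/(13-k).
E[T] = 13/13 + 13/12 + 13/11 + ... + 13/2 + 13/1 = 13·H_{13}.
H_{13} = 3.180, so E[T] = 41.342.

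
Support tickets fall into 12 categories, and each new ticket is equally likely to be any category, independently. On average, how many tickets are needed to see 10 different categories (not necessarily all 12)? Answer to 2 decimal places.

19.24

With k distinct categories already seen, the next new one arrives after an expected 12/(12-k) tickets.
Sum over k = 0,...,9: E = 12/12 + 12/11 + 12/10 + ... + 12/4 + 12/3 = 19.239.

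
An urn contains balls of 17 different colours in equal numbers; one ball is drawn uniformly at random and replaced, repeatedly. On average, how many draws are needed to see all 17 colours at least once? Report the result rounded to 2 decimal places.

58.47

Split into phases: going from k distinct to k+1 distinct takes on average 17/(17-k) draws.
E[T] = 17/17 + 17/16 + 17/15 + ... + 17/2 + 17/1 = 17·H_{17}.
H_{17} = 3.440, so E[T] = 58.472.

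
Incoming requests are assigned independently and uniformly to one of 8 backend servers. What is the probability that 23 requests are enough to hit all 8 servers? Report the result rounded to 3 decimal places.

By inclusion–exclusion over which servers are missing,
P(all seen) = Σ_{j=0}^{8} (-1)^j C(8,j)((8-j)/8)^23
= 1.0000 - 0.3709 + 0.0375 - 0.0011 + 0.0000 - 0.0000 + 0.0000 - 0.0000 + 0.0000
= 0.6654.

0.665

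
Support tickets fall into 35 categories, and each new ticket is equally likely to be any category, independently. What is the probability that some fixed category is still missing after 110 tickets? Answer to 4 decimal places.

Each ticket misses the fixed category with probability (35-1)/35 = 34/35, independently.
P(still missing after 110) = (34/35)^110 = 0.04123.

0.0412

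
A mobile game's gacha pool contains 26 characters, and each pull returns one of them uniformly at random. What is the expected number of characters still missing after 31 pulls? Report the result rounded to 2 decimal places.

For each character, P(unseen after 31) = (25/26)^31 = 0.296.
By linearity of expectation, E[unseen] = 26·(25/26)^31 = 7.708.

7.71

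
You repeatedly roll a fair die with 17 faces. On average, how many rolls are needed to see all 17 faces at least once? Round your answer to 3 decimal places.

Split into phases: going from k distinct to k+1 distinct takes on average 17/(17-k) rolls.
E[T] = 17/17 + 17/16 + 17/15 + ... + 17/2 + 17/1 = 17·H_{17}.
H_{17} = 3.4396, so E[T] = 58.4724.

58.472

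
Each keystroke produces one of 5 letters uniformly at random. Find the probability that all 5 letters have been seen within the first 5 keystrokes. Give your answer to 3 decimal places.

Let A_i be the event that letter i is missing after 5 keystrokes. By inclusion–exclusion on the A_i,
P(all seen) = Σ_{j=0}^{5} (-1)^j C(5,j)((5-j)/5)^5
= 1.0000 - 1.6384 + 0.7776 - 0.1024 + 0.0016 - 0.0000
= 0.0384.

0.038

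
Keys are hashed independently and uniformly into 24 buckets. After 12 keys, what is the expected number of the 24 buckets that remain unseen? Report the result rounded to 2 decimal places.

For each bucket, P(unseen after 12) = (23/24)^12 = 0.600.
By linearity of expectation, E[unseen] = 24·(23/24)^12 = 14.402.

14.40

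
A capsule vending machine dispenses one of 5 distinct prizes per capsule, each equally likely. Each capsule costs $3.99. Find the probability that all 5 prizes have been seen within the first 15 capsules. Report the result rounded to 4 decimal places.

By inclusion–exclusion over which prizes are missing,
P(all seen) = Σ_{j=0}^{5} (-1)^j C(5,j)((5-j)/5)^15
= 1.00000 - 0.17592 + 0.00470 - 0.00001 + 0.00000 - 0.00000
= 0.82877.

0.8288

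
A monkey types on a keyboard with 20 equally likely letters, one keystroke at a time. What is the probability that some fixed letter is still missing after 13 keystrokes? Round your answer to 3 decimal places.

0.513

Each keystroke misses the fixed letter with probability (20-1)/20 = 19/20, independently.
P(still missing after 13) = (19/20)^13 = 0.5133.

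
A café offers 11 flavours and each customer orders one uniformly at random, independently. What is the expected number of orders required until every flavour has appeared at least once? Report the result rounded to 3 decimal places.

33.219

Split into phases: going from k distinct to k+1 distinct takes on average 11/(11-k) orders.
E[T] = 11/11 + 11/10 + 11/9 + ... + 11/2 + 11/1 = 11·H_{11}.
H_{11} = 3.0199, so E[T] = 33.2187.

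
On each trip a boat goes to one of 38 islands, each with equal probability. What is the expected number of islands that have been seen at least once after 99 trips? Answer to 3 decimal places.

35.289

For each island, P(seen in 99 trips) = 1 - (37/38)^99 = 0.9286.
By linearity of expectation, E[distinct seen] = 38·(1 - (37/38)^99) = 35.2887.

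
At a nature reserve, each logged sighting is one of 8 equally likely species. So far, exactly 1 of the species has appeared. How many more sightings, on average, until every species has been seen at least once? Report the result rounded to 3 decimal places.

With k distinct species already seen, the next new one takes an expected 8/(8-k) sightings.
Sum over k = 1,...,7: E = 8/7 + 8/6 + 8/5 + ... + 8/2 + 8/1 = 20.7429.

20.743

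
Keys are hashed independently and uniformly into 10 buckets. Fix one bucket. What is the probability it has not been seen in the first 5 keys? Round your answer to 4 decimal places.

0.5905

On each key the fixed bucket fails to appear with probability 9/10.
P(still missing after 5) = (9/10)^5 = 0.59049.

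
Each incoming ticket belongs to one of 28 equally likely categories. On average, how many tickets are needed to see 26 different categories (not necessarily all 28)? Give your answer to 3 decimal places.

67.961

Going from k to k+1 distinct takes a geometric number of tickets with mean 28/(28-k).
Sum over k = 0,...,25: E = 28/28 + 28/27 + 28/26 + ... + 28/4 + 28/3 = 67.9608.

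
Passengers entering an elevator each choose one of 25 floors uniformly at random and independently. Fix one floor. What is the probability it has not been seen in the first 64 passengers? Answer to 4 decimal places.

0.0733

Each passenger misses the fixed floor with probability (25-1)/25 = 24/25, independently.
P(still missing after 64) = (24/25)^64 = 0.07334.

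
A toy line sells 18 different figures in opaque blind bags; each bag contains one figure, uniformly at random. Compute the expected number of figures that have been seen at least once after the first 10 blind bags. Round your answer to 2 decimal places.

7.84

For each figure, P(seen in 10 blind bags) = 1 - (17/18)^10 = 0.435.
By linearity of expectation, E[distinct seen] = 18·(1 - (17/18)^10) = 7.837.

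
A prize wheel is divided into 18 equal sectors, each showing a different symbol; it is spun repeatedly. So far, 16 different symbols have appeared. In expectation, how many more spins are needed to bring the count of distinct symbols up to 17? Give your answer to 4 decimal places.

9.0000

The wait to go from k to k+1 distinct symbols is geometric with mean 18/(18-k).
Only the k = 16 term is needed: E = 18/2 = 9.00000.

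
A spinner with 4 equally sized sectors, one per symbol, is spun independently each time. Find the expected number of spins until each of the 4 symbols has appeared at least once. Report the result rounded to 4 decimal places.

After k distinct symbols have appeared, the next spin gives a new one with probability (4-k)/4, so the expected wait for the (k+1)-th is 4/(4-k).
E[T] = 4/4 + 4/3 + 4/2 + 4/1 = 4·H_{4}.
H_{4} = 2.08333, so E[T] = 8.33333.

8.3333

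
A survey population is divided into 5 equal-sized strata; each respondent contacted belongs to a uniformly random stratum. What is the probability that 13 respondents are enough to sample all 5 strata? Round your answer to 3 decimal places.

0.738

Let A_i be the event that stratum i is missing after 13 respondents. By inclusion–exclusion on the A_i,
P(all seen) = Σ_{j=0}^{5} (-1)^j C(5,j)((5-j)/5)^13
= 1.0000 - 0.2749 + 0.0131 - 0.0001 + 0.0000 - 0.0000
= 0.7381.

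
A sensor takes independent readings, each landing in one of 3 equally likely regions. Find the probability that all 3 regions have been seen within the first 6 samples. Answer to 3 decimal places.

0.741

By inclusion–exclusion over which regions are missing,
P(all seen) = Σ_{j=0}^{3} (-1)^j C(3,j)((3-j)/3)^6
= 1.0000 - 0.2634 + 0.0041 - 0.0000
= 0.7407.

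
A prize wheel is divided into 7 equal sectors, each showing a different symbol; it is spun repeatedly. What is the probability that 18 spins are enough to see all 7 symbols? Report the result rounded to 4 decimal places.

By inclusion–exclusion over which symbols are missing,
P(all seen) = Σ_{j=0}^{7} (-1)^j C(7,j)((7-j)/7)^18
= 1.00000 - 0.43657 + 0.04919 - 0.00148 + 0.00001 - 0.00000 + 0.00000 - 0.00000
= 0.61115.

0.6112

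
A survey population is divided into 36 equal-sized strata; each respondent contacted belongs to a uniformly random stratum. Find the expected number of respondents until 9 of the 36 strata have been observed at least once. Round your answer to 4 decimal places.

Going from k to k+1 distinct takes a geometric number of respondents with mean 36/(36-k).
Sum over k = 0,...,8: E = 36/36 + 36/35 + 36/34 + ... + 36/29 + 36/28 = 10.19169.

10.1917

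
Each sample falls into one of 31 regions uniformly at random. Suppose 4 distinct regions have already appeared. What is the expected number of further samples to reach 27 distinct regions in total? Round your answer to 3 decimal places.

From k distinct to k+1 distinct takes on average 31/(31-k) samples.
Sum over k = 4,...,26: E = 31/27 + 31/26 + 31/25 + ... + 31/6 + 31/5 = 56.0518.

56.052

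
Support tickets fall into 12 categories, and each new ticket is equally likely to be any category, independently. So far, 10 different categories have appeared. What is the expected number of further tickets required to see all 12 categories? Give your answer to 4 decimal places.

18.0000

From k distinct to k+1 distinct takes on average 12/(12-k) tickets.
Sum over k = 10,...,11: E = 12/2 + 12/1 = 18.00000.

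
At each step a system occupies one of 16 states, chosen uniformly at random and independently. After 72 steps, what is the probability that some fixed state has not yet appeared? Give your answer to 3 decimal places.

On each step the fixed state fails to appear with probability 15/16.
P(still missing after 72) = (15/16)^72 = 0.0096.

0.010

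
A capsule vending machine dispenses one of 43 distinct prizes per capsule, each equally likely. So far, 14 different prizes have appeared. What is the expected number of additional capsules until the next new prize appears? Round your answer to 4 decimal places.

Each capsule yields a new prize with probability (43-14)/43 = 29/43, so the wait is geometric with mean 43/29.
E = 43/29 = 1.48276.

1.4828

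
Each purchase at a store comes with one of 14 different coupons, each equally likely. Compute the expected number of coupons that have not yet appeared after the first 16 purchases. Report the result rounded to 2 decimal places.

For each coupon, P(unseen after 16) = (13/14)^16 = 0.306.
By linearity of expectation, E[unseen] = 14·(13/14)^16 = 4.277.

4.28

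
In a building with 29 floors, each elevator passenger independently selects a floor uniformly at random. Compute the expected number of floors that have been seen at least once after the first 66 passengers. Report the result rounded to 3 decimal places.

26.139

For each floor, P(seen in 66 passengers) = 1 - (28/29)^66 = 0.9013.
By linearity of expectation, E[distinct seen] = 29·(1 - (28/29)^66) = 26.1387.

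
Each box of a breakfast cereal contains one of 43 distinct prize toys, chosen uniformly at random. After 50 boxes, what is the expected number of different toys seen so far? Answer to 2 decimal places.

For each toy, P(seen in 50 boxes) = 1 - (42/43)^50 = 0.692.
By linearity of expectation, E[distinct seen] = 43·(1 - (42/43)^50) = 29.741.

29.74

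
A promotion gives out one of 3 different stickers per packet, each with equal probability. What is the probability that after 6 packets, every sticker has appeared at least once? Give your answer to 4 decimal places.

0.7407

By inclusion–exclusion over which stickers are missing,
P(all seen) = Σ_{j=0}^{3} (-1)^j C(3,j)((3-j)/3)^6
= 1.00000 - 0.26337 + 0.00412 - 0.00000
= 0.74074.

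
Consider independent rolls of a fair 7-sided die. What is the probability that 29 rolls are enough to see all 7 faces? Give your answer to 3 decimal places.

0.921

Let A_i be the event that face i is missing after 29 rolls. By inclusion–exclusion on the A_i,
P(all seen) = Σ_{j=0}^{7} (-1)^j C(7,j)((7-j)/7)^29
= 1.0000 - 0.0801 + 0.0012 - 0.0000 + 0.0000 - 0.0000 + 0.0000 - 0.0000
= 0.9211.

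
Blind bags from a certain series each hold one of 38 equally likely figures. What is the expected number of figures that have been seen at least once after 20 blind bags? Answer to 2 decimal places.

For each figure, P(seen in 20 blind bags) = 1 - (37/38)^20 = 0.413.
By linearity of expectation, E[distinct seen] = 38·(1 - (37/38)^20) = 15.708.

15.71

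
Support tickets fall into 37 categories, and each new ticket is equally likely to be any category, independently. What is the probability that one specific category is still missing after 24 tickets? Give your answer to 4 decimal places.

Each ticket misses the fixed category with probability (37-1)/37 = 36/37, independently.
P(still missing after 24) = (36/37)^24 = 0.51811.

0.5181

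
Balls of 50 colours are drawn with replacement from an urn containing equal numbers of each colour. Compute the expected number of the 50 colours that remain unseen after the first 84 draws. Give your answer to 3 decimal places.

9.161

For each colour, P(unseen after 84) = (49/50)^84 = 0.1832.
By linearity of expectation, E[unseen] = 50·(49/50)^84 = 9.1614.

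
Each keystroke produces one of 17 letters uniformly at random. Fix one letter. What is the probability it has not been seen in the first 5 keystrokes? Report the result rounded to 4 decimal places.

On each keystroke the fixed letter fails to appear with probability 16/17.
P(still missing after 5) = (16/17)^5 = 0.73851.

0.7385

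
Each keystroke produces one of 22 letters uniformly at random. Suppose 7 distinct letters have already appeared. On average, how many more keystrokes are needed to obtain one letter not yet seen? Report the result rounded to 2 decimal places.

Each keystroke yields a new letter with probability (22-7)/22 = 15/22, so the wait is geometric with mean 22/15.
E = 22/15 = 1.467.

1.47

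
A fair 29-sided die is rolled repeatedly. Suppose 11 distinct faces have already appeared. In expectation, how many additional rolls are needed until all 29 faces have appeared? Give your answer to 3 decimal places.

The wait to go from k to k+1 distinct faces is geometric with mean 29/(29-k).
Sum over k = 11,...,28: E = 29/18 + 29/17 + 29/16 + ... + 29/2 + 29/1 = 101.3581.

101.358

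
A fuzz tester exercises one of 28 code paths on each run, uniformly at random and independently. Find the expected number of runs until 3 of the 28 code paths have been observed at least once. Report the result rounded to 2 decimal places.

With k distinct code paths already seen, the next new one arrives after an expected 28/(28-k) runs.
Sum over k = 0,...,2: E = 28/28 + 28/27 + 28/26 = 3.114.

3.11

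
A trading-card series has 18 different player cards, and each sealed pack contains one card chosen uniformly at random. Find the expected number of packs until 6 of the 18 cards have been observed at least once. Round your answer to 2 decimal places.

Going from k to k+1 distinct takes a geometric number of packs with mean 18/(18-k).
Sum over k = 0,...,5: E = 18/18 + 18/17 + 18/16 + 18/15 + 18/14 + 18/13 = 7.054.

7.05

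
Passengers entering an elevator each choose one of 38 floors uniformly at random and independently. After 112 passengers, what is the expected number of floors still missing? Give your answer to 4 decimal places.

For each floor, P(unseen after 112) = (37/38)^112 = 0.05045.
By linearity of expectation, E[unseen] = 38·(37/38)^112 = 1.91696.

1.9170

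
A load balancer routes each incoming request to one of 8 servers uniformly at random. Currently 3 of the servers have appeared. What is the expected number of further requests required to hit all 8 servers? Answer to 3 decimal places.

18.267

The wait to go from k to k+1 distinct servers is geometric with mean 8/(8-k).
Sum over k = 3,...,7: E = 8/5 + 8/4 + 8/3 + 8/2 + 8/1 = 18.2667.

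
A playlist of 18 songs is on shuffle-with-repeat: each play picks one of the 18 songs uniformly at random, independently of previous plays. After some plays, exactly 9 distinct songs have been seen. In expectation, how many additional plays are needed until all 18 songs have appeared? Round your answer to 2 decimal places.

50.92

The wait to go from k to k+1 distinct songs is geometric with mean 18/(18-k).
Sum over k = 9,...,17: E = 18/9 + 18/8 + 18/7 + ... + 18/2 + 18/1 = 50.921.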